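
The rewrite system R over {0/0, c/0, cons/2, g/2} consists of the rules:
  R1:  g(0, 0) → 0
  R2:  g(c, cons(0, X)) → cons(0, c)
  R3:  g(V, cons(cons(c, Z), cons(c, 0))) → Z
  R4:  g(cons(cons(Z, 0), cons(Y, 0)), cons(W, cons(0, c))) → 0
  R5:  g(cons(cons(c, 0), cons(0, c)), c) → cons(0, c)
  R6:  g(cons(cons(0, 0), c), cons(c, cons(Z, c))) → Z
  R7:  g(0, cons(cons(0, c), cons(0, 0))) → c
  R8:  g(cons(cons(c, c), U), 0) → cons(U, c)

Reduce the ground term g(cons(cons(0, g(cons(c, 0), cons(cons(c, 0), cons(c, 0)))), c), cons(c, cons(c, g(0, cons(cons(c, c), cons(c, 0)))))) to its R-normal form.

1. g(cons(cons(0, g(cons(c, 0), cons(cons(c, 0), cons(c, 0)))), c), cons(c, cons(c, g(0, cons(cons(c, c), cons(c, 0))))))  →  g(cons(cons(0, 0), c), cons(c, cons(c, g(0, cons(cons(c, c), cons(c, 0))))))   [R3 at 1.1.2]
2. g(cons(cons(0, 0), c), cons(c, cons(c, g(0, cons(cons(c, c), cons(c, 0))))))  →  g(cons(cons(0, 0), c), cons(c, cons(c, c)))   [R3 at 2.2.2]
3. g(cons(cons(0, 0), c), cons(c, cons(c, c)))  →  c   [R6 at ε]

c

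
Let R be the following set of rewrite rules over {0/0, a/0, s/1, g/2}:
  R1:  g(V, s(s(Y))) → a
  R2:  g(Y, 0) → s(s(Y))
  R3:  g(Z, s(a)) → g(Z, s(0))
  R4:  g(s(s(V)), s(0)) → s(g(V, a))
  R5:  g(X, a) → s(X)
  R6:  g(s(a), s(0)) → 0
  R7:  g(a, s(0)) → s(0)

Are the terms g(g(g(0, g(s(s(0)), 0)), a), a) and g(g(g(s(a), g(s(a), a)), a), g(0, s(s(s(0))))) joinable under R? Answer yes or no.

yes — NF(t₁) = s(s(a)), NF(t₂) = s(s(a))

Reduce t₁ = g(g(g(0, g(s(s(0)), 0)), a), a):
1. g(g(g(0, g(s(s(0)), 0)), a), a)  →  s(g(g(0, g(s(s(0)), 0)), a))   [R5 at ε]
2. s(g(g(0, g(s(s(0)), 0)), a))  →  s(s(g(0, g(s(s(0)), 0))))   [R5 at 1]
3. s(s(g(0, g(s(s(0)), 0))))  →  s(s(g(0, s(s(s(s(0)))))))   [R2 at 1.1.2]
4. s(s(g(0, s(s(s(s(0)))))))  →  s(s(a))   [R1 at 1.1]

Reduce t₂ = g(g(g(s(a), g(s(a), a)), a), g(0, s(s(s(0))))):
1. g(g(g(s(a), g(s(a), a)), a), g(0, s(s(s(0)))))  →  g(s(g(s(a), g(s(a), a))), g(0, s(s(s(0)))))   [R5 at 1]
2. g(s(g(s(a), g(s(a), a))), g(0, s(s(s(0)))))  →  g(s(g(s(a), s(s(a)))), g(0, s(s(s(0)))))   [R5 at 1.1.2]
3. g(s(g(s(a), s(s(a)))), g(0, s(s(s(0)))))  →  g(s(a), g(0, s(s(s(0)))))   [R1 at 1.1]
4. g(s(a), g(0, s(s(s(0)))))  →  g(s(a), a)   [R1 at 2]
5. g(s(a), a)  →  s(s(a))   [R5 at ε]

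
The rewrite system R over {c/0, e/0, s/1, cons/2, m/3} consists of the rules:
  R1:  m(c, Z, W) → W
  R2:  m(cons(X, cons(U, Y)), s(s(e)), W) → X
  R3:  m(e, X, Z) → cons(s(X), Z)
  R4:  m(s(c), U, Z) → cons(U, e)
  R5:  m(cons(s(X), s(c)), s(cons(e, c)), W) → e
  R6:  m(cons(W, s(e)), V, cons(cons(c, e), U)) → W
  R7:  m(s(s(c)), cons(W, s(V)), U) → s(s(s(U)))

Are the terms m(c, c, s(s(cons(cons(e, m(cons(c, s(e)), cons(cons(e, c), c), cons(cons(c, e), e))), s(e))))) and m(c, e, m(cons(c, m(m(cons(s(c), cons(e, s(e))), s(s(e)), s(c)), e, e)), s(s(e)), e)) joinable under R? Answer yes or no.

Reduce t₁ = m(c, c, s(s(cons(cons(e, m(cons(c, s(e)), cons(cons(e, c), c), cons(cons(c, e), e))), s(e))))):
1. m(c, c, s(s(cons(cons(e, m(cons(c, s(e)), cons(cons(e, c), c), cons(cons(c, e), e))), s(e)))))  →  s(s(cons(cons(e, m(cons(c, s(e)), cons(cons(e, c), c), cons(cons(c, e), e))), s(e))))   [R1 at ε]
2. s(s(cons(cons(e, m(cons(c, s(e)), cons(cons(e, c), c), cons(cons(c, e), e))), s(e))))  →  s(s(cons(cons(e, c), s(e))))   [R6 at 1.1.1.2]

Reduce t₂ = m(c, e, m(cons(c, m(m(cons(s(c), cons(e, s(e))), s(s(e)), s(c)), e, e)), s(s(e)), e)):
1. m(c, e, m(cons(c, m(m(cons(s(c), cons(e, s(e))), s(s(e)), s(c)), e, e)), s(s(e)), e))  →  m(cons(c, m(m(cons(s(c), cons(e, s(e))), s(s(e)), s(c)), e, e)), s(s(e)), e)   [R1 at ε]
2. m(cons(c, m(m(cons(s(c), cons(e, s(e))), s(s(e)), s(c)), e, e)), s(s(e)), e)  →  m(cons(c, m(s(c), e, e)), s(s(e)), e)   [R2 at 1.2.1]
3. m(cons(c, m(s(c), e, e)), s(s(e)), e)  →  m(cons(c, cons(e, e)), s(s(e)), e)   [R4 at 1.2]
4. m(cons(c, cons(e, e)), s(s(e)), e)  →  c   [R2 at ε]

no — NF(t₁) = s(s(cons(cons(e, c), s(e)))), NF(t₂) = c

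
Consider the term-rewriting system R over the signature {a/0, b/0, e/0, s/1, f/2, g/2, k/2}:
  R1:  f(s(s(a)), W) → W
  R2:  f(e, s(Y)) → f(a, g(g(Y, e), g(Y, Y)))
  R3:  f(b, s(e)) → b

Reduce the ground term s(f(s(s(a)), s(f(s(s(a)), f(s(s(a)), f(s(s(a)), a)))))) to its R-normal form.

s(s(a))

1. s(f(s(s(a)), s(f(s(s(a)), f(s(s(a)), f(s(s(a)), a))))))  →  s(s(f(s(s(a)), f(s(s(a)), f(s(s(a)), a)))))   [R1 at 1]
2. s(s(f(s(s(a)), f(s(s(a)), f(s(s(a)), a)))))  →  s(s(f(s(s(a)), f(s(s(a)), a))))   [R1 at 1.1]
3. s(s(f(s(s(a)), f(s(s(a)), a))))  →  s(s(f(s(s(a)), a)))   [R1 at 1.1]
4. s(s(f(s(s(a)), a)))  →  s(s(a))   [R1 at 1.1]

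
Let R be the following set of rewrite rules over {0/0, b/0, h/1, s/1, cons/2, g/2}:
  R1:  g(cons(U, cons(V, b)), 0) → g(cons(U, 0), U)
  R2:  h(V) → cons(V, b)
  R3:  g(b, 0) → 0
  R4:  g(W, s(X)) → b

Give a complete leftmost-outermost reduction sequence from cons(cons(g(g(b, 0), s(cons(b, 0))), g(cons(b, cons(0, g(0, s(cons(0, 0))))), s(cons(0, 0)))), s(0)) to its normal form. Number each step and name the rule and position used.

1. cons(cons(g(g(b, 0), s(cons(b, 0))), g(cons(b, cons(0, g(0, s(cons(0, 0))))), s(cons(0, 0)))), s(0))  →  cons(cons(b, g(cons(b, cons(0, g(0, s(cons(0, 0))))), s(cons(0, 0)))), s(0))   [R4 at 1.1]
2. cons(cons(b, g(cons(b, cons(0, g(0, s(cons(0, 0))))), s(cons(0, 0)))), s(0))  →  cons(cons(b, b), s(0))   [R4 at 1.2]

cons(cons(b, b), s(0))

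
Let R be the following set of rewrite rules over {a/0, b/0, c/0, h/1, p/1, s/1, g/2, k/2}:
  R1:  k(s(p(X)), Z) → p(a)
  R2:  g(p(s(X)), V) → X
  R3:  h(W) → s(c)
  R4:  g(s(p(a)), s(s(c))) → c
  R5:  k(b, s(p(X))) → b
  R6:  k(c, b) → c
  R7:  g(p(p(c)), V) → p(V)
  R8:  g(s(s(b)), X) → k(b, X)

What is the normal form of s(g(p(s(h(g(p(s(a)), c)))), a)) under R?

1. s(g(p(s(h(g(p(s(a)), c)))), a))  →  s(h(g(p(s(a)), c)))   [R2 at 1]
2. s(h(g(p(s(a)), c)))  →  s(s(c))   [R3 at 1]

s(s(c))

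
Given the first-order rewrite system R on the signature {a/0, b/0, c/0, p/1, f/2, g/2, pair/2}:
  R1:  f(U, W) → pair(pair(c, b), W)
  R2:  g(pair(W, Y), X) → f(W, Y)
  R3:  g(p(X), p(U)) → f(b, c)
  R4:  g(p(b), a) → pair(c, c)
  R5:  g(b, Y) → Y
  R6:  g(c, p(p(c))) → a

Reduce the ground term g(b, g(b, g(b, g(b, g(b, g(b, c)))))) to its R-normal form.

1. g(b, g(b, g(b, g(b, g(b, g(b, c))))))  →  g(b, g(b, g(b, g(b, g(b, c)))))   [R5 at ε]
2. g(b, g(b, g(b, g(b, g(b, c)))))  →  g(b, g(b, g(b, g(b, c))))   [R5 at ε]
3. g(b, g(b, g(b, g(b, c))))  →  g(b, g(b, g(b, c)))   [R5 at ε]
4. g(b, g(b, g(b, c)))  →  g(b, g(b, c))   [R5 at ε]
5. g(b, g(b, c))  →  g(b, c)   [R5 at ε]
6. g(b, c)  →  c   [R5 at ε]

c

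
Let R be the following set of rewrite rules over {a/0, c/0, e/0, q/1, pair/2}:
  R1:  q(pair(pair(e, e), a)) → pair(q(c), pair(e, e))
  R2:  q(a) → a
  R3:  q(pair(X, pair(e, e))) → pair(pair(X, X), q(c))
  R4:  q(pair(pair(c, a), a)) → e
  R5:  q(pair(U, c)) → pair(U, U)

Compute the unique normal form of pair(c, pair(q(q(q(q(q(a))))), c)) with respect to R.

pair(c, pair(a, c))

1. pair(c, pair(q(q(q(q(q(a))))), c))  →  pair(c, pair(q(q(q(q(a)))), c))   [R2 at 2.1.1.1.1.1]
2. pair(c, pair(q(q(q(q(a)))), c))  →  pair(c, pair(q(q(q(a))), c))   [R2 at 2.1.1.1.1]
3. pair(c, pair(q(q(q(a))), c))  →  pair(c, pair(q(q(a)), c))   [R2 at 2.1.1.1]
4. pair(c, pair(q(q(a)), c))  →  pair(c, pair(q(a), c))   [R2 at 2.1.1]
5. pair(c, pair(q(a), c))  →  pair(c, pair(a, c))   [R2 at 2.1]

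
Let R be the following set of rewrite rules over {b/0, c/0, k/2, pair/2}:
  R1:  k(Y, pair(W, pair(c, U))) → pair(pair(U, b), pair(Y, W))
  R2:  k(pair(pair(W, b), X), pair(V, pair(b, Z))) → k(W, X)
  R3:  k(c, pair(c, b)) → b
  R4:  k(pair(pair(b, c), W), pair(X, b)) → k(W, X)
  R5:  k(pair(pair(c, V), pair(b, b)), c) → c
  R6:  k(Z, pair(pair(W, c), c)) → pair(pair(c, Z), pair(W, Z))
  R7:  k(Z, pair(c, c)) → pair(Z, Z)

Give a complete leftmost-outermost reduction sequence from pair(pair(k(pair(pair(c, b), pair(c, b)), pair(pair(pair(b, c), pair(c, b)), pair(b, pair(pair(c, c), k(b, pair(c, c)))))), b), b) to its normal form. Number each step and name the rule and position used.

pair(pair(b, b), b)

1. pair(pair(k(pair(pair(c, b), pair(c, b)), pair(pair(pair(b, c), pair(c, b)), pair(b, pair(pair(c, c), k(b, pair(c, c)))))), b), b)  →  pair(pair(k(c, pair(c, b)), b), b)   [R2 at 1.1]
2. pair(pair(k(c, pair(c, b)), b), b)  →  pair(pair(b, b), b)   [R3 at 1.1]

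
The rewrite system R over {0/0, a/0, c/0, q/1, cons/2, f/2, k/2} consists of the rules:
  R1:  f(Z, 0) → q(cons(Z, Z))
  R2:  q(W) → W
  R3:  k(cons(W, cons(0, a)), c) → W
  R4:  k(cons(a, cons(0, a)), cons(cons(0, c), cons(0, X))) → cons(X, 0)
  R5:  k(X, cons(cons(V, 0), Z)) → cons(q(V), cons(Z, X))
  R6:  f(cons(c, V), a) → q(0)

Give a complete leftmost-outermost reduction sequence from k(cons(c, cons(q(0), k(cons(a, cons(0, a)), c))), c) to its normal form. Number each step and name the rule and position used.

c

1. k(cons(c, cons(q(0), k(cons(a, cons(0, a)), c))), c)  →  k(cons(c, cons(0, k(cons(a, cons(0, a)), c))), c)   [R2 at 1.2.1]
2. k(cons(c, cons(0, k(cons(a, cons(0, a)), c))), c)  →  k(cons(c, cons(0, a)), c)   [R3 at 1.2.2]
3. k(cons(c, cons(0, a)), c)  →  c   [R3 at ε]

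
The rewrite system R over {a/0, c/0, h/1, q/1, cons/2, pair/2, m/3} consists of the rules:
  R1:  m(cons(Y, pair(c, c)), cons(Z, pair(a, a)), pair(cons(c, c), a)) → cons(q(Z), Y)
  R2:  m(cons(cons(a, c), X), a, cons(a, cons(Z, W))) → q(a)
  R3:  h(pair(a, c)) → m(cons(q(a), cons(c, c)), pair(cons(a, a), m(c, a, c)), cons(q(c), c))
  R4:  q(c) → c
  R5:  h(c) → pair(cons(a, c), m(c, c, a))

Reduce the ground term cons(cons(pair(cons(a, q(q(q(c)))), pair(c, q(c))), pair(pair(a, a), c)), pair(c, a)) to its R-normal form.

1. cons(cons(pair(cons(a, q(q(q(c)))), pair(c, q(c))), pair(pair(a, a), c)), pair(c, a))  →  cons(cons(pair(cons(a, q(q(c))), pair(c, q(c))), pair(pair(a, a), c)), pair(c, a))   [R4 at 1.1.1.2.1.1]
2. cons(cons(pair(cons(a, q(q(c))), pair(c, q(c))), pair(pair(a, a), c)), pair(c, a))  →  cons(cons(pair(cons(a, q(c)), pair(c, q(c))), pair(pair(a, a), c)), pair(c, a))   [R4 at 1.1.1.2.1]
3. cons(cons(pair(cons(a, q(c)), pair(c, q(c))), pair(pair(a, a), c)), pair(c, a))  →  cons(cons(pair(cons(a, c), pair(c, q(c))), pair(pair(a, a), c)), pair(c, a))   [R4 at 1.1.1.2]
4. cons(cons(pair(cons(a, c), pair(c, q(c))), pair(pair(a, a), c)), pair(c, a))  →  cons(cons(pair(cons(a, c), pair(c, c)), pair(pair(a, a), c)), pair(c, a))   [R4 at 1.1.2.2]

cons(cons(pair(cons(a, c), pair(c, c)), pair(pair(a, a), c)), pair(c, a))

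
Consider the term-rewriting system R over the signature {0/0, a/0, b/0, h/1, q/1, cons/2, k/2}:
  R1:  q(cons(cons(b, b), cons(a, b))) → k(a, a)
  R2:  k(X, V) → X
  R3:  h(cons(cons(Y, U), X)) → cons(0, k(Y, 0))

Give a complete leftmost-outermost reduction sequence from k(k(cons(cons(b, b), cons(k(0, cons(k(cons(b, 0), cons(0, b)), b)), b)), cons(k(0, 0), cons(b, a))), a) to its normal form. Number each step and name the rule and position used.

cons(cons(b, b), cons(0, b))

1. k(k(cons(cons(b, b), cons(k(0, cons(k(cons(b, 0), cons(0, b)), b)), b)), cons(k(0, 0), cons(b, a))), a)  →  k(cons(cons(b, b), cons(k(0, cons(k(cons(b, 0), cons(0, b)), b)), b)), cons(k(0, 0), cons(b, a)))   [R2 at ε]
2. k(cons(cons(b, b), cons(k(0, cons(k(cons(b, 0), cons(0, b)), b)), b)), cons(k(0, 0), cons(b, a)))  →  cons(cons(b, b), cons(k(0, cons(k(cons(b, 0), cons(0, b)), b)), b))   [R2 at ε]
3. cons(cons(b, b), cons(k(0, cons(k(cons(b, 0), cons(0, b)), b)), b))  →  cons(cons(b, b), cons(0, b))   [R2 at 2.1]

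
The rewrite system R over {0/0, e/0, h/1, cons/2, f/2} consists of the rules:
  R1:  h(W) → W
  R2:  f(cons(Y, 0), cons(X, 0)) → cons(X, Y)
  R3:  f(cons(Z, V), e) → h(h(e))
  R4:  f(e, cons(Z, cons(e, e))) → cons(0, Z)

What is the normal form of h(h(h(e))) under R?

1. h(h(h(e)))  →  h(h(e))   [R1 at ε]
2. h(h(e))  →  h(e)   [R1 at ε]
3. h(e)  →  e   [R1 at ε]

e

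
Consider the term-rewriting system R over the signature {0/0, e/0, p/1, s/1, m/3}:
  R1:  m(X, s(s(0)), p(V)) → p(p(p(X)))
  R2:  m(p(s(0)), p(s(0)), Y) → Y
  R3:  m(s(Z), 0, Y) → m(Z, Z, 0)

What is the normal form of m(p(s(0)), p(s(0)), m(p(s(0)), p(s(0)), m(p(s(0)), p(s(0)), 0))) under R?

1. m(p(s(0)), p(s(0)), m(p(s(0)), p(s(0)), m(p(s(0)), p(s(0)), 0)))  →  m(p(s(0)), p(s(0)), m(p(s(0)), p(s(0)), 0))   [R2 at ε]
2. m(p(s(0)), p(s(0)), m(p(s(0)), p(s(0)), 0))  →  m(p(s(0)), p(s(0)), 0)   [R2 at ε]
3. m(p(s(0)), p(s(0)), 0)  →  0   [R2 at ε]

0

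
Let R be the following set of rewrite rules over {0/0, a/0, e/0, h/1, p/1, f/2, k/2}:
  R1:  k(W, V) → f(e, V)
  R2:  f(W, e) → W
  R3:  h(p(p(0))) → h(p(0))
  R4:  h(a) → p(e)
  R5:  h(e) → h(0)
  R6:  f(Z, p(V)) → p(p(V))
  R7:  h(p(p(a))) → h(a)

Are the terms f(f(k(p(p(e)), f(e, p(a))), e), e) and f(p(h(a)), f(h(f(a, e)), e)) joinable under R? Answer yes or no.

no — NF(t₁) = p(p(p(a))), NF(t₂) = p(p(e))

Reduce t₁ = f(f(k(p(p(e)), f(e, p(a))), e), e):
1. f(f(k(p(p(e)), f(e, p(a))), e), e)  →  f(k(p(p(e)), f(e, p(a))), e)   [R2 at ε]
2. f(k(p(p(e)), f(e, p(a))), e)  →  k(p(p(e)), f(e, p(a)))   [R2 at ε]
3. k(p(p(e)), f(e, p(a)))  →  f(e, f(e, p(a)))   [R1 at ε]
4. f(e, f(e, p(a)))  →  f(e, p(p(a)))   [R6 at 2]
5. f(e, p(p(a)))  →  p(p(p(a)))   [R6 at ε]

Reduce t₂ = f(p(h(a)), f(h(f(a, e)), e)):
1. f(p(h(a)), f(h(f(a, e)), e))  →  f(p(p(e)), f(h(f(a, e)), e))   [R4 at 1.1]
2. f(p(p(e)), f(h(f(a, e)), e))  →  f(p(p(e)), h(f(a, e)))   [R2 at 2]
3. f(p(p(e)), h(f(a, e)))  →  f(p(p(e)), h(a))   [R2 at 2.1]
4. f(p(p(e)), h(a))  →  f(p(p(e)), p(e))   [R4 at 2]
5. f(p(p(e)), p(e))  →  p(p(e))   [R6 at ε]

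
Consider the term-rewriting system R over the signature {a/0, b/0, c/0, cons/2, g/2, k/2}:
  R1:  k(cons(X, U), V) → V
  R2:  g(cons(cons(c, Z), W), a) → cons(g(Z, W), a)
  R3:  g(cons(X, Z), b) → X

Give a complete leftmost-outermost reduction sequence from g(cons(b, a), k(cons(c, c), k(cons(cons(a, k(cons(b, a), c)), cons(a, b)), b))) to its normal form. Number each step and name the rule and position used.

1. g(cons(b, a), k(cons(c, c), k(cons(cons(a, k(cons(b, a), c)), cons(a, b)), b)))  →  g(cons(b, a), k(cons(cons(a, k(cons(b, a), c)), cons(a, b)), b))   [R1 at 2]
2. g(cons(b, a), k(cons(cons(a, k(cons(b, a), c)), cons(a, b)), b))  →  g(cons(b, a), b)   [R1 at 2]
3. g(cons(b, a), b)  →  b   [R3 at ε]

b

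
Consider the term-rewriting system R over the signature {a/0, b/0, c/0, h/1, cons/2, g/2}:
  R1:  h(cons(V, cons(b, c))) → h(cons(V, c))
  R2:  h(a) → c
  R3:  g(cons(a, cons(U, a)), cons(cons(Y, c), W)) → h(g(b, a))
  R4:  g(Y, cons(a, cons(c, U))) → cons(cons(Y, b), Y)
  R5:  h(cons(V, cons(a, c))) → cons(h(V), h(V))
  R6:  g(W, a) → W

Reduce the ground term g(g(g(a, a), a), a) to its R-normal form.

a

1. g(g(g(a, a), a), a)  →  g(g(a, a), a)   [R6 at ε]
2. g(g(a, a), a)  →  g(a, a)   [R6 at ε]
3. g(a, a)  →  a   [R6 at ε]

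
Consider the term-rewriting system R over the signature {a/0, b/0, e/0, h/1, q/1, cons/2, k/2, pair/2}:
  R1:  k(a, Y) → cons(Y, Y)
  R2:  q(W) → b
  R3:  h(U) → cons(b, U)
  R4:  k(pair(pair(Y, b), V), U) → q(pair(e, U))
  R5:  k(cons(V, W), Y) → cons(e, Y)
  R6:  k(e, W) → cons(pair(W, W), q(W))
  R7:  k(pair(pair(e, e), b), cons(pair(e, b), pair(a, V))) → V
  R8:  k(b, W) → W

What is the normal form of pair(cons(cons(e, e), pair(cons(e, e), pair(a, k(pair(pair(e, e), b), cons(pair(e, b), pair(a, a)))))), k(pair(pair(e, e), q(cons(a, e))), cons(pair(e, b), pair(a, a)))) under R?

1. pair(cons(cons(e, e), pair(cons(e, e), pair(a, k(pair(pair(e, e), b), cons(pair(e, b), pair(a, a)))))), k(pair(pair(e, e), q(cons(a, e))), cons(pair(e, b), pair(a, a))))  →  pair(cons(cons(e, e), pair(cons(e, e), pair(a, a))), k(pair(pair(e, e), q(cons(a, e))), cons(pair(e, b), pair(a, a))))   [R7 at 1.2.2.2]
2. pair(cons(cons(e, e), pair(cons(e, e), pair(a, a))), k(pair(pair(e, e), q(cons(a, e))), cons(pair(e, b), pair(a, a))))  →  pair(cons(cons(e, e), pair(cons(e, e), pair(a, a))), k(pair(pair(e, e), b), cons(pair(e, b), pair(a, a))))   [R2 at 2.1.2]
3. pair(cons(cons(e, e), pair(cons(e, e), pair(a, a))), k(pair(pair(e, e), b), cons(pair(e, b), pair(a, a))))  →  pair(cons(cons(e, e), pair(cons(e, e), pair(a, a))), a)   [R7 at 2]

pair(cons(cons(e, e), pair(cons(e, e), pair(a, a))), a)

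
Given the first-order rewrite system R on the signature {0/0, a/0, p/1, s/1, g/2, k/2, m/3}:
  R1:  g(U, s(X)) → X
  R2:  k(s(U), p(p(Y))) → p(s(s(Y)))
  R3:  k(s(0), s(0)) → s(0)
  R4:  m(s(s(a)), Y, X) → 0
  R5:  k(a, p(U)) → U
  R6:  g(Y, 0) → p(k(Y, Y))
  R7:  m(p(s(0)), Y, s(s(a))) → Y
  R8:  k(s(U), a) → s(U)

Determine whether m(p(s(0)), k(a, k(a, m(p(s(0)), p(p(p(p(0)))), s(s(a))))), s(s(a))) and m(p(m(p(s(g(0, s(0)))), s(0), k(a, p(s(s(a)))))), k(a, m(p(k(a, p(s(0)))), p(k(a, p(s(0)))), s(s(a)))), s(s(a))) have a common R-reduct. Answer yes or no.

Reduce t₁ = m(p(s(0)), k(a, k(a, m(p(s(0)), p(p(p(p(0)))), s(s(a))))), s(s(a))):
1. m(p(s(0)), k(a, k(a, m(p(s(0)), p(p(p(p(0)))), s(s(a))))), s(s(a)))  →  k(a, k(a, m(p(s(0)), p(p(p(p(0)))), s(s(a)))))   [R7 at ε]
2. k(a, k(a, m(p(s(0)), p(p(p(p(0)))), s(s(a)))))  →  k(a, k(a, p(p(p(p(0))))))   [R7 at 2.2]
3. k(a, k(a, p(p(p(p(0))))))  →  k(a, p(p(p(0))))   [R5 at 2]
4. k(a, p(p(p(0))))  →  p(p(0))   [R5 at ε]

Reduce t₂ = m(p(m(p(s(g(0, s(0)))), s(0), k(a, p(s(s(a)))))), k(a, m(p(k(a, p(s(0)))), p(k(a, p(s(0)))), s(s(a)))), s(s(a))):
1. m(p(m(p(s(g(0, s(0)))), s(0), k(a, p(s(s(a)))))), k(a, m(p(k(a, p(s(0)))), p(k(a, p(s(0)))), s(s(a)))), s(s(a)))  →  m(p(m(p(s(0)), s(0), k(a, p(s(s(a)))))), k(a, m(p(k(a, p(s(0)))), p(k(a, p(s(0)))), s(s(a)))), s(s(a)))   [R1 at 1.1.1.1.1]
2. m(p(m(p(s(0)), s(0), k(a, p(s(s(a)))))), k(a, m(p(k(a, p(s(0)))), p(k(a, p(s(0)))), s(s(a)))), s(s(a)))  →  m(p(m(p(s(0)), s(0), s(s(a)))), k(a, m(p(k(a, p(s(0)))), p(k(a, p(s(0)))), s(s(a)))), s(s(a)))   [R5 at 1.1.3]
3. m(p(m(p(s(0)), s(0), s(s(a)))), k(a, m(p(k(a, p(s(0)))), p(k(a, p(s(0)))), s(s(a)))), s(s(a)))  →  m(p(s(0)), k(a, m(p(k(a, p(s(0)))), p(k(a, p(s(0)))), s(s(a)))), s(s(a)))   [R7 at 1.1]
4. m(p(s(0)), k(a, m(p(k(a, p(s(0)))), p(k(a, p(s(0)))), s(s(a)))), s(s(a)))  →  k(a, m(p(k(a, p(s(0)))), p(k(a, p(s(0)))), s(s(a))))   [R7 at ε]
5. k(a, m(p(k(a, p(s(0)))), p(k(a, p(s(0)))), s(s(a))))  →  k(a, m(p(s(0)), p(k(a, p(s(0)))), s(s(a))))   [R5 at 2.1.1]
6. k(a, m(p(s(0)), p(k(a, p(s(0)))), s(s(a))))  →  k(a, p(k(a, p(s(0)))))   [R7 at 2]
7. k(a, p(k(a, p(s(0)))))  →  k(a, p(s(0)))   [R5 at ε]
8. k(a, p(s(0)))  →  s(0)   [R5 at ε]

no — NF(t₁) = p(p(0)), NF(t₂) = s(0)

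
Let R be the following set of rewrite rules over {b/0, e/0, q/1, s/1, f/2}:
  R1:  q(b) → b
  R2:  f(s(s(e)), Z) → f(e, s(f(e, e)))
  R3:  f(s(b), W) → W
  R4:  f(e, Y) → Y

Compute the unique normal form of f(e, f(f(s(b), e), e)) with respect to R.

e

1. f(e, f(f(s(b), e), e))  →  f(f(s(b), e), e)   [R4 at ε]
2. f(f(s(b), e), e)  →  f(e, e)   [R3 at 1]
3. f(e, e)  →  e   [R4 at ε]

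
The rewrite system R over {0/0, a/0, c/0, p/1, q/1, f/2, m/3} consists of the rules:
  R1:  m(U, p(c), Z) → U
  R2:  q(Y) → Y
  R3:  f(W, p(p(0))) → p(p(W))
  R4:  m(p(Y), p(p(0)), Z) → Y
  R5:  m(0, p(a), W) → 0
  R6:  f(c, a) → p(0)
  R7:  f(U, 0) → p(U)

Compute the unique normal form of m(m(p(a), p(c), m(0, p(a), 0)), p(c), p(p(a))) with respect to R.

p(a)

1. m(m(p(a), p(c), m(0, p(a), 0)), p(c), p(p(a)))  →  m(p(a), p(c), m(0, p(a), 0))   [R1 at ε]
2. m(p(a), p(c), m(0, p(a), 0))  →  p(a)   [R1 at ε]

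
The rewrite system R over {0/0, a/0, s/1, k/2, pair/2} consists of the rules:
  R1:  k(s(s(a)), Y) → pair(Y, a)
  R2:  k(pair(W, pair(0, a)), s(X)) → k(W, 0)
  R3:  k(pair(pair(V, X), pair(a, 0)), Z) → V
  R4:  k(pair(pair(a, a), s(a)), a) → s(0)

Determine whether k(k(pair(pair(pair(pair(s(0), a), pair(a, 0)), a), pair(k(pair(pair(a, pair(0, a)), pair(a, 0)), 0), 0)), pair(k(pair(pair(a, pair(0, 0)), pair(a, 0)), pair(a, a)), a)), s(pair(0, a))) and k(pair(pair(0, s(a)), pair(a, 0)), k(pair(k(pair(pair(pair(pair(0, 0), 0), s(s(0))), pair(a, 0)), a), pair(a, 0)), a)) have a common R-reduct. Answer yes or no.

no — NF(t₁) = s(0), NF(t₂) = 0

Reduce t₁ = k(k(pair(pair(pair(pair(s(0), a), pair(a, 0)), a), pair(k(pair(pair(a, pair(0, a)), pair(a, 0)), 0), 0)), pair(k(pair(pair(a, pair(0, 0)), pair(a, 0)), pair(a, a)), a)), s(pair(0, a))):
1. k(k(pair(pair(pair(pair(s(0), a), pair(a, 0)), a), pair(k(pair(pair(a, pair(0, a)), pair(a, 0)), 0), 0)), pair(k(pair(pair(a, pair(0, 0)), pair(a, 0)), pair(a, a)), a)), s(pair(0, a)))  →  k(k(pair(pair(pair(pair(s(0), a), pair(a, 0)), a), pair(a, 0)), pair(k(pair(pair(a, pair(0, 0)), pair(a, 0)), pair(a, a)), a)), s(pair(0, a)))   [R3 at 1.1.2.1]
2. k(k(pair(pair(pair(pair(s(0), a), pair(a, 0)), a), pair(a, 0)), pair(k(pair(pair(a, pair(0, 0)), pair(a, 0)), pair(a, a)), a)), s(pair(0, a)))  →  k(pair(pair(s(0), a), pair(a, 0)), s(pair(0, a)))   [R3 at 1]
3. k(pair(pair(s(0), a), pair(a, 0)), s(pair(0, a)))  →  s(0)   [R3 at ε]

Reduce t₂ = k(pair(pair(0, s(a)), pair(a, 0)), k(pair(k(pair(pair(pair(pair(0, 0), 0), s(s(0))), pair(a, 0)), a), pair(a, 0)), a)):
1. k(pair(pair(0, s(a)), pair(a, 0)), k(pair(k(pair(pair(pair(pair(0, 0), 0), s(s(0))), pair(a, 0)), a), pair(a, 0)), a))  →  0   [R3 at ε]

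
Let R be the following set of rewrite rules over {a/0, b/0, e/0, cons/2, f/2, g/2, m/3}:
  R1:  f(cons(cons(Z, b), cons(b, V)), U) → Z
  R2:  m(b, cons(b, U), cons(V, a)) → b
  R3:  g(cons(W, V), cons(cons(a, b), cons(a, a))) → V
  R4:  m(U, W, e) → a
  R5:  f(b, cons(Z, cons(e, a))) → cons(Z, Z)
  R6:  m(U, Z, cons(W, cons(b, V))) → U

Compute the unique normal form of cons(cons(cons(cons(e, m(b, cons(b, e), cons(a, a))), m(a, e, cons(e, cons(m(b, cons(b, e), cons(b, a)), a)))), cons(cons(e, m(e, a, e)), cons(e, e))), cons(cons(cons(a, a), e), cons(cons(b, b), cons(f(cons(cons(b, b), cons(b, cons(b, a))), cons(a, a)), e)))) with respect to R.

cons(cons(cons(cons(e, b), a), cons(cons(e, a), cons(e, e))), cons(cons(cons(a, a), e), cons(cons(b, b), cons(b, e))))

1. cons(cons(cons(cons(e, m(b, cons(b, e), cons(a, a))), m(a, e, cons(e, cons(m(b, cons(b, e), cons(b, a)), a)))), cons(cons(e, m(e, a, e)), cons(e, e))), cons(cons(cons(a, a), e), cons(cons(b, b), cons(f(cons(cons(b, b), cons(b, cons(b, a))), cons(a, a)), e))))  →  cons(cons(cons(cons(e, b), m(a, e, cons(e, cons(m(b, cons(b, e), cons(b, a)), a)))), cons(cons(e, m(e, a, e)), cons(e, e))), cons(cons(cons(a, a), e), cons(cons(b, b), cons(f(cons(cons(b, b), cons(b, cons(b, a))), cons(a, a)), e))))   [R2 at 1.1.1.2]
2. cons(cons(cons(cons(e, b), m(a, e, cons(e, cons(m(b, cons(b, e), cons(b, a)), a)))), cons(cons(e, m(e, a, e)), cons(e, e))), cons(cons(cons(a, a), e), cons(cons(b, b), cons(f(cons(cons(b, b), cons(b, cons(b, a))), cons(a, a)), e))))  →  cons(cons(cons(cons(e, b), m(a, e, cons(e, cons(b, a)))), cons(cons(e, m(e, a, e)), cons(e, e))), cons(cons(cons(a, a), e), cons(cons(b, b), cons(f(cons(cons(b, b), cons(b, cons(b, a))), cons(a, a)), e))))   [R2 at 1.1.2.3.2.1]
3. cons(cons(cons(cons(e, b), m(a, e, cons(e, cons(b, a)))), cons(cons(e, m(e, a, e)), cons(e, e))), cons(cons(cons(a, a), e), cons(cons(b, b), cons(f(cons(cons(b, b), cons(b, cons(b, a))), cons(a, a)), e))))  →  cons(cons(cons(cons(e, b), a), cons(cons(e, m(e, a, e)), cons(e, e))), cons(cons(cons(a, a), e), cons(cons(b, b), cons(f(cons(cons(b, b), cons(b, cons(b, a))), cons(a, a)), e))))   [R6 at 1.1.2]
4. cons(cons(cons(cons(e, b), a), cons(cons(e, m(e, a, e)), cons(e, e))), cons(cons(cons(a, a), e), cons(cons(b, b), cons(f(cons(cons(b, b), cons(b, cons(b, a))), cons(a, a)), e))))  →  cons(cons(cons(cons(e, b), a), cons(cons(e, a), cons(e, e))), cons(cons(cons(a, a), e), cons(cons(b, b), cons(f(cons(cons(b, b), cons(b, cons(b, a))), cons(a, a)), e))))   [R4 at 1.2.1.2]
5. cons(cons(cons(cons(e, b), a), cons(cons(e, a), cons(e, e))), cons(cons(cons(a, a), e), cons(cons(b, b), cons(f(cons(cons(b, b), cons(b, cons(b, a))), cons(a, a)), e))))  →  cons(cons(cons(cons(e, b), a), cons(cons(e, a), cons(e, e))), cons(cons(cons(a, a), e), cons(cons(b, b), cons(b, e))))   [R1 at 2.2.2.1]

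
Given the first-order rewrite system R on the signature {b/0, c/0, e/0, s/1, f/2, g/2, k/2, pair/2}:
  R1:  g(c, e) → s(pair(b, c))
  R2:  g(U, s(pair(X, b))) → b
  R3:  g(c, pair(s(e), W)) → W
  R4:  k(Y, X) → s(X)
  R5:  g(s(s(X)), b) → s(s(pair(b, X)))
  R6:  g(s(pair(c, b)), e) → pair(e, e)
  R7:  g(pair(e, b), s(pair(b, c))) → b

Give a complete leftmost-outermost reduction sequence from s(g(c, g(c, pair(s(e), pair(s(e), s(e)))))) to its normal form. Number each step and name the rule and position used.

1. s(g(c, g(c, pair(s(e), pair(s(e), s(e))))))  →  s(g(c, pair(s(e), s(e))))   [R3 at 1.2]
2. s(g(c, pair(s(e), s(e))))  →  s(s(e))   [R3 at 1]

s(s(e))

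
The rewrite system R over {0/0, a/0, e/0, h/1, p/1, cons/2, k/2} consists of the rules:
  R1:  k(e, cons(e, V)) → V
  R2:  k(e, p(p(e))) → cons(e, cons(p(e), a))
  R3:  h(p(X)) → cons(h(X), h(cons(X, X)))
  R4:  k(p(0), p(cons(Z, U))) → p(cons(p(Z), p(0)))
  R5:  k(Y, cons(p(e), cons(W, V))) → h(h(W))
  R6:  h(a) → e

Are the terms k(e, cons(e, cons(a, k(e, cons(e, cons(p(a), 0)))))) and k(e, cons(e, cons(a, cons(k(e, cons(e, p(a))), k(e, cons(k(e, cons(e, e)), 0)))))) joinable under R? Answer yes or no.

yes — NF(t₁) = cons(a, cons(p(a), 0)), NF(t₂) = cons(a, cons(p(a), 0))

Reduce t₁ = k(e, cons(e, cons(a, k(e, cons(e, cons(p(a), 0)))))):
1. k(e, cons(e, cons(a, k(e, cons(e, cons(p(a), 0))))))  →  cons(a, k(e, cons(e, cons(p(a), 0))))   [R1 at ε]
2. cons(a, k(e, cons(e, cons(p(a), 0))))  →  cons(a, cons(p(a), 0))   [R1 at 2]

Reduce t₂ = k(e, cons(e, cons(a, cons(k(e, cons(e, p(a))), k(e, cons(k(e, cons(e, e)), 0)))))):
1. k(e, cons(e, cons(a, cons(k(e, cons(e, p(a))), k(e, cons(k(e, cons(e, e)), 0))))))  →  cons(a, cons(k(e, cons(e, p(a))), k(e, cons(k(e, cons(e, e)), 0))))   [R1 at ε]
2. cons(a, cons(k(e, cons(e, p(a))), k(e, cons(k(e, cons(e, e)), 0))))  →  cons(a, cons(p(a), k(e, cons(k(e, cons(e, e)), 0))))   [R1 at 2.1]
3. cons(a, cons(p(a), k(e, cons(k(e, cons(e, e)), 0))))  →  cons(a, cons(p(a), k(e, cons(e, 0))))   [R1 at 2.2.2.1]
4. cons(a, cons(p(a), k(e, cons(e, 0))))  →  cons(a, cons(p(a), 0))   [R1 at 2.2]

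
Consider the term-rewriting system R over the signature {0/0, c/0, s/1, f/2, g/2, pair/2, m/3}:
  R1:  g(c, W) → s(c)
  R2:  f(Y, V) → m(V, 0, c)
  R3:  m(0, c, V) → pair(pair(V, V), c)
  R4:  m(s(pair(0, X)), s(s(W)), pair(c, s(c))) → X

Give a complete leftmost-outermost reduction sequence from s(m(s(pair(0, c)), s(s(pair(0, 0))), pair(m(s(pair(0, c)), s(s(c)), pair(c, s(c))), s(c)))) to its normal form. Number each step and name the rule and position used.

s(c)

1. s(m(s(pair(0, c)), s(s(pair(0, 0))), pair(m(s(pair(0, c)), s(s(c)), pair(c, s(c))), s(c))))  →  s(m(s(pair(0, c)), s(s(pair(0, 0))), pair(c, s(c))))   [R4 at 1.3.1]
2. s(m(s(pair(0, c)), s(s(pair(0, 0))), pair(c, s(c))))  →  s(c)   [R4 at 1]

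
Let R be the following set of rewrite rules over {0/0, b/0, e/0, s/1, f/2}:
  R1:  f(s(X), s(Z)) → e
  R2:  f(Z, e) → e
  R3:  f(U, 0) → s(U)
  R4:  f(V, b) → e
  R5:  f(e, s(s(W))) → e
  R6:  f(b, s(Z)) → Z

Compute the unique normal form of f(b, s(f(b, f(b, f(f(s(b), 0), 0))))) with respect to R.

1. f(b, s(f(b, f(b, f(f(s(b), 0), 0)))))  →  f(b, f(b, f(f(s(b), 0), 0)))   [R6 at ε]
2. f(b, f(b, f(f(s(b), 0), 0)))  →  f(b, f(b, s(f(s(b), 0))))   [R3 at 2.2]
3. f(b, f(b, s(f(s(b), 0))))  →  f(b, f(s(b), 0))   [R6 at 2]
4. f(b, f(s(b), 0))  →  f(b, s(s(b)))   [R3 at 2]
5. f(b, s(s(b)))  →  s(b)   [R6 at ε]

s(b)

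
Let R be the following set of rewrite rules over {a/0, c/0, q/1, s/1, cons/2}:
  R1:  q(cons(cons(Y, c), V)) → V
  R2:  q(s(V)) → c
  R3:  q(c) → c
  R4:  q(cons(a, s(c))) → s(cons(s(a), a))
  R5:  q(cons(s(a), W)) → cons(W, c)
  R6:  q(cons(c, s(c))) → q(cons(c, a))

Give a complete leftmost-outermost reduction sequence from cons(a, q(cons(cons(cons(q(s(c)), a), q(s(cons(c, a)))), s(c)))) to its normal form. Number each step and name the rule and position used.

1. cons(a, q(cons(cons(cons(q(s(c)), a), q(s(cons(c, a)))), s(c))))  →  cons(a, q(cons(cons(cons(c, a), q(s(cons(c, a)))), s(c))))   [R2 at 2.1.1.1.1]
2. cons(a, q(cons(cons(cons(c, a), q(s(cons(c, a)))), s(c))))  →  cons(a, q(cons(cons(cons(c, a), c), s(c))))   [R2 at 2.1.1.2]
3. cons(a, q(cons(cons(cons(c, a), c), s(c))))  →  cons(a, s(c))   [R1 at 2]

cons(a, s(c))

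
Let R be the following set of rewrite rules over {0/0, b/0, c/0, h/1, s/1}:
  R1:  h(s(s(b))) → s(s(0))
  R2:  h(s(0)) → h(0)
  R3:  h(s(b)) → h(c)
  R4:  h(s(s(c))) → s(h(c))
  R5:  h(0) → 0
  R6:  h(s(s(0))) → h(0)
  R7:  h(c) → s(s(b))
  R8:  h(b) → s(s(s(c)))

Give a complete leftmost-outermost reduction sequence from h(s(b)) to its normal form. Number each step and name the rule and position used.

1. h(s(b))  →  h(c)   [R3 at ε]
2. h(c)  →  s(s(b))   [R7 at ε]

s(s(b))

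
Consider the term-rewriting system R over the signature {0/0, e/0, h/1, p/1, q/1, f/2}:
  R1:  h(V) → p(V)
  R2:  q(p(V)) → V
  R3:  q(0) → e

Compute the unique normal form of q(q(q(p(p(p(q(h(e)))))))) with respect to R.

e

1. q(q(q(p(p(p(q(h(e))))))))  →  q(q(p(p(q(h(e))))))   [R2 at 1.1]
2. q(q(p(p(q(h(e))))))  →  q(p(q(h(e))))   [R2 at 1]
3. q(p(q(h(e))))  →  q(h(e))   [R2 at ε]
4. q(h(e))  →  q(p(e))   [R1 at 1]
5. q(p(e))  →  e   [R2 at ε]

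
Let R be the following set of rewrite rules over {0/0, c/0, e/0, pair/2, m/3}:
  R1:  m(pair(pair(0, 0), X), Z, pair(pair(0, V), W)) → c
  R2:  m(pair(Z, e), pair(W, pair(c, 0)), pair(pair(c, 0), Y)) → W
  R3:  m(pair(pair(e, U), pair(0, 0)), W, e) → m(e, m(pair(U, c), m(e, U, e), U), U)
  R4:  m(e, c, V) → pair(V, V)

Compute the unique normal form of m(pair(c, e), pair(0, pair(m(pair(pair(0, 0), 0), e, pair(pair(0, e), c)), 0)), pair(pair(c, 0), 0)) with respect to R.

1. m(pair(c, e), pair(0, pair(m(pair(pair(0, 0), 0), e, pair(pair(0, e), c)), 0)), pair(pair(c, 0), 0))  →  m(pair(c, e), pair(0, pair(c, 0)), pair(pair(c, 0), 0))   [R1 at 2.2.1]
2. m(pair(c, e), pair(0, pair(c, 0)), pair(pair(c, 0), 0))  →  0   [R2 at ε]

0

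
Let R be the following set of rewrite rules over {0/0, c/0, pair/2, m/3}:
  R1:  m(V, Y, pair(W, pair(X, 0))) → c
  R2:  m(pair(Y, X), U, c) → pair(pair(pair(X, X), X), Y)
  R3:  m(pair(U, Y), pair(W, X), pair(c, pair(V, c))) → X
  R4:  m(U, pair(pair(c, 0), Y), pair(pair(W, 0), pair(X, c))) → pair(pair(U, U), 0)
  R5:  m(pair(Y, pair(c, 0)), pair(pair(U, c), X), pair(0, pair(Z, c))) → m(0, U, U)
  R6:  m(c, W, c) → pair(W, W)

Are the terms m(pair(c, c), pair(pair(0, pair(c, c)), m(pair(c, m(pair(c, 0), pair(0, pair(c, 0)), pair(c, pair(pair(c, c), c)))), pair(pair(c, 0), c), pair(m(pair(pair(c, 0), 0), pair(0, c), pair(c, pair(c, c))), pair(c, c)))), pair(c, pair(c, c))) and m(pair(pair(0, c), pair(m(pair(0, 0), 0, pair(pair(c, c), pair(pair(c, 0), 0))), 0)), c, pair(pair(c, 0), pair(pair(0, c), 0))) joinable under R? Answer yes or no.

yes — NF(t₁) = c, NF(t₂) = c

Reduce t₁ = m(pair(c, c), pair(pair(0, pair(c, c)), m(pair(c, m(pair(c, 0), pair(0, pair(c, 0)), pair(c, pair(pair(c, c), c)))), pair(pair(c, 0), c), pair(m(pair(pair(c, 0), 0), pair(0, c), pair(c, pair(c, c))), pair(c, c)))), pair(c, pair(c, c))):
1. m(pair(c, c), pair(pair(0, pair(c, c)), m(pair(c, m(pair(c, 0), pair(0, pair(c, 0)), pair(c, pair(pair(c, c), c)))), pair(pair(c, 0), c), pair(m(pair(pair(c, 0), 0), pair(0, c), pair(c, pair(c, c))), pair(c, c)))), pair(c, pair(c, c)))  →  m(pair(c, m(pair(c, 0), pair(0, pair(c, 0)), pair(c, pair(pair(c, c), c)))), pair(pair(c, 0), c), pair(m(pair(pair(c, 0), 0), pair(0, c), pair(c, pair(c, c))), pair(c, c)))   [R3 at ε]
2. m(pair(c, m(pair(c, 0), pair(0, pair(c, 0)), pair(c, pair(pair(c, c), c)))), pair(pair(c, 0), c), pair(m(pair(pair(c, 0), 0), pair(0, c), pair(c, pair(c, c))), pair(c, c)))  →  m(pair(c, pair(c, 0)), pair(pair(c, 0), c), pair(m(pair(pair(c, 0), 0), pair(0, c), pair(c, pair(c, c))), pair(c, c)))   [R3 at 1.2]
3. m(pair(c, pair(c, 0)), pair(pair(c, 0), c), pair(m(pair(pair(c, 0), 0), pair(0, c), pair(c, pair(c, c))), pair(c, c)))  →  m(pair(c, pair(c, 0)), pair(pair(c, 0), c), pair(c, pair(c, c)))   [R3 at 3.1]
4. m(pair(c, pair(c, 0)), pair(pair(c, 0), c), pair(c, pair(c, c)))  →  c   [R3 at ε]

Reduce t₂ = m(pair(pair(0, c), pair(m(pair(0, 0), 0, pair(pair(c, c), pair(pair(c, 0), 0))), 0)), c, pair(pair(c, 0), pair(pair(0, c), 0))):
1. m(pair(pair(0, c), pair(m(pair(0, 0), 0, pair(pair(c, c), pair(pair(c, 0), 0))), 0)), c, pair(pair(c, 0), pair(pair(0, c), 0)))  →  c   [R1 at ε]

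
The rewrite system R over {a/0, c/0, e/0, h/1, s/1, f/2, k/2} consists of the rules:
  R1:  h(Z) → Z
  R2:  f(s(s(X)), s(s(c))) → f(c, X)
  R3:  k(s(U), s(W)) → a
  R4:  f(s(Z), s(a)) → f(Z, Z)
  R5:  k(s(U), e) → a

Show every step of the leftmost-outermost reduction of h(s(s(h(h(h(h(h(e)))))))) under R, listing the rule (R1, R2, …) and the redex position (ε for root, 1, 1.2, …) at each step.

1. h(s(s(h(h(h(h(h(e))))))))  →  s(s(h(h(h(h(h(e)))))))   [R1 at ε]
2. s(s(h(h(h(h(h(e)))))))  →  s(s(h(h(h(h(e))))))   [R1 at 1.1]
3. s(s(h(h(h(h(e))))))  →  s(s(h(h(h(e)))))   [R1 at 1.1]
4. s(s(h(h(h(e)))))  →  s(s(h(h(e))))   [R1 at 1.1]
5. s(s(h(h(e))))  →  s(s(h(e)))   [R1 at 1.1]
6. s(s(h(e)))  →  s(s(e))   [R1 at 1.1]

s(s(e))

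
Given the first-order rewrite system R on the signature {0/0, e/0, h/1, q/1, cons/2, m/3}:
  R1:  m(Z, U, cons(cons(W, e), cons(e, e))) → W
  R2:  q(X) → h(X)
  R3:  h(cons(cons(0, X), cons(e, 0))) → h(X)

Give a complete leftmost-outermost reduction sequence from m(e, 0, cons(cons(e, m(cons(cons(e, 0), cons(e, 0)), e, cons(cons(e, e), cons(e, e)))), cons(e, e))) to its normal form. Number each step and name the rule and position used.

1. m(e, 0, cons(cons(e, m(cons(cons(e, 0), cons(e, 0)), e, cons(cons(e, e), cons(e, e)))), cons(e, e)))  →  m(e, 0, cons(cons(e, e), cons(e, e)))   [R1 at 3.1.2]
2. m(e, 0, cons(cons(e, e), cons(e, e)))  →  e   [R1 at ε]

e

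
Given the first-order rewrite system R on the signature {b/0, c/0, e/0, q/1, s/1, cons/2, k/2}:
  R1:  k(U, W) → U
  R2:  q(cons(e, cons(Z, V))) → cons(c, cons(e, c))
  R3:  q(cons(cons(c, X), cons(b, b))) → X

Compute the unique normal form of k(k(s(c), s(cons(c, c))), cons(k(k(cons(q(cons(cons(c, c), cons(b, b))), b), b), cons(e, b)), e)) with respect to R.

s(c)

1. k(k(s(c), s(cons(c, c))), cons(k(k(cons(q(cons(cons(c, c), cons(b, b))), b), b), cons(e, b)), e))  →  k(s(c), s(cons(c, c)))   [R1 at ε]
2. k(s(c), s(cons(c, c)))  →  s(c)   [R1 at ε]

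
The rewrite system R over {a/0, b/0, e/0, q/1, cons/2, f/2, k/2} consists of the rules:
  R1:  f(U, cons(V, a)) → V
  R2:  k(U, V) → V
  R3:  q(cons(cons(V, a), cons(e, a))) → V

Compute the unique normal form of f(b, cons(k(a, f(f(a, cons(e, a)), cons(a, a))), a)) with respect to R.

a

1. f(b, cons(k(a, f(f(a, cons(e, a)), cons(a, a))), a))  →  k(a, f(f(a, cons(e, a)), cons(a, a)))   [R1 at ε]
2. k(a, f(f(a, cons(e, a)), cons(a, a)))  →  f(f(a, cons(e, a)), cons(a, a))   [R2 at ε]
3. f(f(a, cons(e, a)), cons(a, a))  →  a   [R1 at ε]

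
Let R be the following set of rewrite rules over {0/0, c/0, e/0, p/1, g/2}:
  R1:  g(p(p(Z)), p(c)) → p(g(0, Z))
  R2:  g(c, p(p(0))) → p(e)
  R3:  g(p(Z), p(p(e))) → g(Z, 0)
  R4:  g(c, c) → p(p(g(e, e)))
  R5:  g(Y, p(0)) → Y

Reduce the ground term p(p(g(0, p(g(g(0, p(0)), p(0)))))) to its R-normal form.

p(p(0))

1. p(p(g(0, p(g(g(0, p(0)), p(0))))))  →  p(p(g(0, p(g(0, p(0))))))   [R5 at 1.1.2.1]
2. p(p(g(0, p(g(0, p(0))))))  →  p(p(g(0, p(0))))   [R5 at 1.1.2.1]
3. p(p(g(0, p(0))))  →  p(p(0))   [R5 at 1.1]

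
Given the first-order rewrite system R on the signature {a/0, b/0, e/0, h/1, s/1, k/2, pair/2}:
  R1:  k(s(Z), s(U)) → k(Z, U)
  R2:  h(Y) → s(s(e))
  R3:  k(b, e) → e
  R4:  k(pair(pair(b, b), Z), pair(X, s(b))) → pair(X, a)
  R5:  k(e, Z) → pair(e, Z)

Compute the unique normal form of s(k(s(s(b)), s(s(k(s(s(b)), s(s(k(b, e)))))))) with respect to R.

1. s(k(s(s(b)), s(s(k(s(s(b)), s(s(k(b, e))))))))  →  s(k(s(b), s(k(s(s(b)), s(s(k(b, e)))))))   [R1 at 1]
2. s(k(s(b), s(k(s(s(b)), s(s(k(b, e)))))))  →  s(k(b, k(s(s(b)), s(s(k(b, e))))))   [R1 at 1]
3. s(k(b, k(s(s(b)), s(s(k(b, e))))))  →  s(k(b, k(s(b), s(k(b, e)))))   [R1 at 1.2]
4. s(k(b, k(s(b), s(k(b, e)))))  →  s(k(b, k(b, k(b, e))))   [R1 at 1.2]
5. s(k(b, k(b, k(b, e))))  →  s(k(b, k(b, e)))   [R3 at 1.2.2]
6. s(k(b, k(b, e)))  →  s(k(b, e))   [R3 at 1.2]
7. s(k(b, e))  →  s(e)   [R3 at 1]

s(e)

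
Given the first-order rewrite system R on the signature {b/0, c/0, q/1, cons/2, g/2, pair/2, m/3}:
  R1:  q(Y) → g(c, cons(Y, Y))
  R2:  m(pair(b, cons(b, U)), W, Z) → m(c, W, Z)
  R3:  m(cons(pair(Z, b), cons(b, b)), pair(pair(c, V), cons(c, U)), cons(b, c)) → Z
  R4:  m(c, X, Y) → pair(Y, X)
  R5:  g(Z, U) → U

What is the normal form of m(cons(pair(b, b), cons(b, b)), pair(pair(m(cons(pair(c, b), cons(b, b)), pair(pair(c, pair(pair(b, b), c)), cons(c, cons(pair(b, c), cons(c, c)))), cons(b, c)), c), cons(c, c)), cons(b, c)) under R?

1. m(cons(pair(b, b), cons(b, b)), pair(pair(m(cons(pair(c, b), cons(b, b)), pair(pair(c, pair(pair(b, b), c)), cons(c, cons(pair(b, c), cons(c, c)))), cons(b, c)), c), cons(c, c)), cons(b, c))  →  m(cons(pair(b, b), cons(b, b)), pair(pair(c, c), cons(c, c)), cons(b, c))   [R3 at 2.1.1]
2. m(cons(pair(b, b), cons(b, b)), pair(pair(c, c), cons(c, c)), cons(b, c))  →  b   [R3 at ε]

b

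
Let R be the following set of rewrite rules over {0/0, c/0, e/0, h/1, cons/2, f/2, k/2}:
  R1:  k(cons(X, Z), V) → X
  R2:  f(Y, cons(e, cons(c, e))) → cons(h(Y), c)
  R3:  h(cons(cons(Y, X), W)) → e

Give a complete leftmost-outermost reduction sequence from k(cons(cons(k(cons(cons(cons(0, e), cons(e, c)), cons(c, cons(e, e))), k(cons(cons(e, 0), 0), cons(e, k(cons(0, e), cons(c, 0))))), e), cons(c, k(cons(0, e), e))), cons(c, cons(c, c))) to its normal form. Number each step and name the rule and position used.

cons(cons(cons(0, e), cons(e, c)), e)

1. k(cons(cons(k(cons(cons(cons(0, e), cons(e, c)), cons(c, cons(e, e))), k(cons(cons(e, 0), 0), cons(e, k(cons(0, e), cons(c, 0))))), e), cons(c, k(cons(0, e), e))), cons(c, cons(c, c)))  →  cons(k(cons(cons(cons(0, e), cons(e, c)), cons(c, cons(e, e))), k(cons(cons(e, 0), 0), cons(e, k(cons(0, e), cons(c, 0))))), e)   [R1 at ε]
2. cons(k(cons(cons(cons(0, e), cons(e, c)), cons(c, cons(e, e))), k(cons(cons(e, 0), 0), cons(e, k(cons(0, e), cons(c, 0))))), e)  →  cons(cons(cons(0, e), cons(e, c)), e)   [R1 at 1]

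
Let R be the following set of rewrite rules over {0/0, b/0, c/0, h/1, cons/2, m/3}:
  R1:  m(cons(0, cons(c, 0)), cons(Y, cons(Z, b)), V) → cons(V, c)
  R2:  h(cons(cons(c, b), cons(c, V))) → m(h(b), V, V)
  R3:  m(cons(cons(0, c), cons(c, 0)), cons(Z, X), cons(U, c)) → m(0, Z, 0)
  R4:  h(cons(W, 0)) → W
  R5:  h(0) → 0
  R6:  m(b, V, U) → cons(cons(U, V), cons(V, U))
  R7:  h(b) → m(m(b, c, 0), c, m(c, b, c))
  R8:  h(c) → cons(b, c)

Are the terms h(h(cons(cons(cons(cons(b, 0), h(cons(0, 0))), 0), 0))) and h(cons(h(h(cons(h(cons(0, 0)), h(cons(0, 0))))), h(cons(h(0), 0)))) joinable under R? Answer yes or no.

Reduce t₁ = h(h(cons(cons(cons(cons(b, 0), h(cons(0, 0))), 0), 0))):
1. h(h(cons(cons(cons(cons(b, 0), h(cons(0, 0))), 0), 0)))  →  h(cons(cons(cons(b, 0), h(cons(0, 0))), 0))   [R4 at 1]
2. h(cons(cons(cons(b, 0), h(cons(0, 0))), 0))  →  cons(cons(b, 0), h(cons(0, 0)))   [R4 at ε]
3. cons(cons(b, 0), h(cons(0, 0)))  →  cons(cons(b, 0), 0)   [R4 at 2]

Reduce t₂ = h(cons(h(h(cons(h(cons(0, 0)), h(cons(0, 0))))), h(cons(h(0), 0)))):
1. h(cons(h(h(cons(h(cons(0, 0)), h(cons(0, 0))))), h(cons(h(0), 0))))  →  h(cons(h(h(cons(0, h(cons(0, 0))))), h(cons(h(0), 0))))   [R4 at 1.1.1.1.1]
2. h(cons(h(h(cons(0, h(cons(0, 0))))), h(cons(h(0), 0))))  →  h(cons(h(h(cons(0, 0))), h(cons(h(0), 0))))   [R4 at 1.1.1.1.2]
3. h(cons(h(h(cons(0, 0))), h(cons(h(0), 0))))  →  h(cons(h(0), h(cons(h(0), 0))))   [R4 at 1.1.1]
4. h(cons(h(0), h(cons(h(0), 0))))  →  h(cons(0, h(cons(h(0), 0))))   [R5 at 1.1]
5. h(cons(0, h(cons(h(0), 0))))  →  h(cons(0, h(0)))   [R4 at 1.2]
6. h(cons(0, h(0)))  →  h(cons(0, 0))   [R5 at 1.2]
7. h(cons(0, 0))  →  0   [R4 at ε]

no — NF(t₁) = cons(cons(b, 0), 0), NF(t₂) = 0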